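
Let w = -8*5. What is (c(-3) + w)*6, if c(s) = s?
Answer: -258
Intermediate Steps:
w = -40
(c(-3) + w)*6 = (-3 - 40)*6 = -43*6 = -258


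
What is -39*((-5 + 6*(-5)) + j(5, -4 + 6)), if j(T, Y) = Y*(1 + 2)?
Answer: 1131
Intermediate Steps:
j(T, Y) = 3*Y (j(T, Y) = Y*3 = 3*Y)
-39*((-5 + 6*(-5)) + j(5, -4 + 6)) = -39*((-5 + 6*(-5)) + 3*(-4 + 6)) = -39*((-5 - 30) + 3*2) = -39*(-35 + 6) = -39*(-29) = 1131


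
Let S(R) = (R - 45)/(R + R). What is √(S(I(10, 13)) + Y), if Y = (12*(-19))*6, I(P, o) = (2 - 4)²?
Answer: 13*I*√130/4 ≈ 37.056*I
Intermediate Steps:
I(P, o) = 4 (I(P, o) = (-2)² = 4)
S(R) = (-45 + R)/(2*R) (S(R) = (-45 + R)/((2*R)) = (-45 + R)*(1/(2*R)) = (-45 + R)/(2*R))
Y = -1368 (Y = -228*6 = -1368)
√(S(I(10, 13)) + Y) = √((½)*(-45 + 4)/4 - 1368) = √((½)*(¼)*(-41) - 1368) = √(-41/8 - 1368) = √(-10985/8) = 13*I*√130/4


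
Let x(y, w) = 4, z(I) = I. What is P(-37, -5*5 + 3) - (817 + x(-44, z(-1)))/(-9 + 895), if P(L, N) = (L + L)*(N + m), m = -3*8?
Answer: 3015123/886 ≈ 3403.1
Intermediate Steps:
m = -24
P(L, N) = 2*L*(-24 + N) (P(L, N) = (L + L)*(N - 24) = (2*L)*(-24 + N) = 2*L*(-24 + N))
P(-37, -5*5 + 3) - (817 + x(-44, z(-1)))/(-9 + 895) = 2*(-37)*(-24 + (-5*5 + 3)) - (817 + 4)/(-9 + 895) = 2*(-37)*(-24 + (-25 + 3)) - 821/886 = 2*(-37)*(-24 - 22) - 821/886 = 2*(-37)*(-46) - 1*821/886 = 3404 - 821/886 = 3015123/886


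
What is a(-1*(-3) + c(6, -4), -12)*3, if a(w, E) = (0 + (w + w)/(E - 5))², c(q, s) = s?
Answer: 12/289 ≈ 0.041523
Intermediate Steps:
a(w, E) = 4*w²/(-5 + E)² (a(w, E) = (0 + (2*w)/(-5 + E))² = (0 + 2*w/(-5 + E))² = (2*w/(-5 + E))² = 4*w²/(-5 + E)²)
a(-1*(-3) + c(6, -4), -12)*3 = (4*(-1*(-3) - 4)²/(-5 - 12)²)*3 = (4*(3 - 4)²/(-17)²)*3 = (4*(-1)²*(1/289))*3 = (4*1*(1/289))*3 = (4/289)*3 = 12/289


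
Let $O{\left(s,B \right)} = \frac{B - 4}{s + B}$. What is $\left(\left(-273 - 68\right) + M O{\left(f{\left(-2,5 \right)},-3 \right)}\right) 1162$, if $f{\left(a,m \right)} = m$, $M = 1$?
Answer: $-400309$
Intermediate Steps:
$O{\left(s,B \right)} = \frac{-4 + B}{B + s}$
$\left(\left(-273 - 68\right) + M O{\left(f{\left(-2,5 \right)},-3 \right)}\right) 1162 = \left(\left(-273 - 68\right) + 1 \frac{-4 - 3}{-3 + 5}\right) 1162 = \left(\left(-273 - 68\right) + 1 \cdot \frac{1}{2} \left(-7\right)\right) 1162 = \left(-341 + 1 \cdot \frac{1}{2} \left(-7\right)\right) 1162 = \left(-341 + 1 \left(- \frac{7}{2}\right)\right) 1162 = \left(-341 - \frac{7}{2}\right) 1162 = \left(- \frac{689}{2}\right) 1162 = -400309$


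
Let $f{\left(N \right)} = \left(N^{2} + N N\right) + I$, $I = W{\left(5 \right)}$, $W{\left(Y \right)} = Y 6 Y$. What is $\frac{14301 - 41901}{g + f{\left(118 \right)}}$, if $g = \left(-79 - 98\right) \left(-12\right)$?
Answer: $- \frac{13800}{15061} \approx -0.91627$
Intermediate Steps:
$g = 2124$ ($g = \left(-177\right) \left(-12\right) = 2124$)
$W{\left(Y \right)} = 6 Y^{2}$ ($W{\left(Y \right)} = 6 Y Y = 6 Y^{2}$)
$I = 150$ ($I = 6 \cdot 5^{2} = 6 \cdot 25 = 150$)
$f{\left(N \right)} = 150 + 2 N^{2}$ ($f{\left(N \right)} = \left(N^{2} + N N\right) + 150 = \left(N^{2} + N^{2}\right) + 150 = 2 N^{2} + 150 = 150 + 2 N^{2}$)
$\frac{14301 - 41901}{g + f{\left(118 \right)}} = \frac{14301 - 41901}{2124 + \left(150 + 2 \cdot 118^{2}\right)} = - \frac{27600}{2124 + \left(150 + 2 \cdot 13924\right)} = - \frac{27600}{2124 + \left(150 + 27848\right)} = - \frac{27600}{2124 + 27998} = - \frac{27600}{30122} = \left(-27600\right) \frac{1}{30122} = - \frac{13800}{15061}$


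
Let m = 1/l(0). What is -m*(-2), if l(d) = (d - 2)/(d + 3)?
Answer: -3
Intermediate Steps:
l(d) = (-2 + d)/(3 + d)
m = -3/2 (m = 1/((-2 + 0)/(3 + 0)) = 1/(-2/3) = 1/((⅓)*(-2)) = 1/(-⅔) = 1*(-3/2) = -3/2 ≈ -1.5000)
-m*(-2) = -1*(-3/2)*(-2) = (3/2)*(-2) = -3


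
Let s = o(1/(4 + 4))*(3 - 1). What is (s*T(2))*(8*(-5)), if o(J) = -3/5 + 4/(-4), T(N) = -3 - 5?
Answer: -1024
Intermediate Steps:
T(N) = -8
o(J) = -8/5 (o(J) = -3*⅕ + 4*(-¼) = -⅗ - 1 = -8/5)
s = -16/5 (s = -8*(3 - 1)/5 = -8/5*2 = -16/5 ≈ -3.2000)
(s*T(2))*(8*(-5)) = (-16/5*(-8))*(8*(-5)) = (128/5)*(-40) = -1024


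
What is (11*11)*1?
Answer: 121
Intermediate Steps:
(11*11)*1 = 121*1 = 121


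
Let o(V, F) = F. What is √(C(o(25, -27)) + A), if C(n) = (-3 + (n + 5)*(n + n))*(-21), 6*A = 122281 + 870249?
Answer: √1264830/3 ≈ 374.88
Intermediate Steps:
A = 496265/3 (A = (122281 + 870249)/6 = (⅙)*992530 = 496265/3 ≈ 1.6542e+5)
C(n) = 63 - 42*n*(5 + n) (C(n) = (-3 + (5 + n)*(2*n))*(-21) = (-3 + 2*n*(5 + n))*(-21) = 63 - 42*n*(5 + n))
√(C(o(25, -27)) + A) = √((63 - 210*(-27) - 42*(-27)²) + 496265/3) = √((63 + 5670 - 42*729) + 496265/3) = √((63 + 5670 - 30618) + 496265/3) = √(-24885 + 496265/3) = √(421610/3) = √1264830/3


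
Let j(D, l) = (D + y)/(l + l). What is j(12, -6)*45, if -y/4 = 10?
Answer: 105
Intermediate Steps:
y = -40 (y = -4*10 = -40)
j(D, l) = (-40 + D)/(2*l) (j(D, l) = (D - 40)/(l + l) = (-40 + D)/((2*l)) = (-40 + D)*(1/(2*l)) = (-40 + D)/(2*l))
j(12, -6)*45 = ((1/2)*(-40 + 12)/(-6))*45 = ((1/2)*(-1/6)*(-28))*45 = (7/3)*45 = 105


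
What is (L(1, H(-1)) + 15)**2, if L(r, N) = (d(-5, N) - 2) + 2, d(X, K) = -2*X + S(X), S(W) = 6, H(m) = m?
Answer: 961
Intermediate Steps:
d(X, K) = 6 - 2*X (d(X, K) = -2*X + 6 = 6 - 2*X)
L(r, N) = 16 (L(r, N) = ((6 - 2*(-5)) - 2) + 2 = ((6 + 10) - 2) + 2 = (16 - 2) + 2 = 14 + 2 = 16)
(L(1, H(-1)) + 15)**2 = (16 + 15)**2 = 31**2 = 961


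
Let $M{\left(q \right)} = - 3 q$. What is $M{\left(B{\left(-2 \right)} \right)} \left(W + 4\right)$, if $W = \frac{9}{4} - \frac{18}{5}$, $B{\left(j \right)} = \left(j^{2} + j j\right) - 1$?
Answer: $- \frac{1113}{20} \approx -55.65$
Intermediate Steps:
$B{\left(j \right)} = -1 + 2 j^{2}$ ($B{\left(j \right)} = \left(j^{2} + j^{2}\right) - 1 = 2 j^{2} - 1 = -1 + 2 j^{2}$)
$W = - \frac{27}{20}$ ($W = 9 \cdot \frac{1}{4} - \frac{18}{5} = \frac{9}{4} - \frac{18}{5} = - \frac{27}{20} \approx -1.35$)
$M{\left(B{\left(-2 \right)} \right)} \left(W + 4\right) = - 3 \left(-1 + 2 \left(-2\right)^{2}\right) \left(- \frac{27}{20} + 4\right) = - 3 \left(-1 + 2 \cdot 4\right) \frac{53}{20} = - 3 \left(-1 + 8\right) \frac{53}{20} = \left(-3\right) 7 \cdot \frac{53}{20} = \left(-21\right) \frac{53}{20} = - \frac{1113}{20}$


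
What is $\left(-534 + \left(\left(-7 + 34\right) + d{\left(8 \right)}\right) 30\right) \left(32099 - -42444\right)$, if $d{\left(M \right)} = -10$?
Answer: $-1789032$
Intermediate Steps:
$\left(-534 + \left(\left(-7 + 34\right) + d{\left(8 \right)}\right) 30\right) \left(32099 - -42444\right) = \left(-534 + \left(\left(-7 + 34\right) - 10\right) 30\right) \left(32099 - -42444\right) = \left(-534 + \left(27 - 10\right) 30\right) \left(32099 + 42444\right) = \left(-534 + 17 \cdot 30\right) 74543 = \left(-534 + 510\right) 74543 = \left(-24\right) 74543 = -1789032$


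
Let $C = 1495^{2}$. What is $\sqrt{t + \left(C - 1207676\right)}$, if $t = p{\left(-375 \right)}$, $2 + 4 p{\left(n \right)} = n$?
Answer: $\frac{\sqrt{4109019}}{2} \approx 1013.5$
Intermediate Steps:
$p{\left(n \right)} = - \frac{1}{2} + \frac{n}{4}$
$t = - \frac{377}{4}$ ($t = - \frac{1}{2} + \frac{1}{4} \left(-375\right) = - \frac{1}{2} - \frac{375}{4} = - \frac{377}{4} \approx -94.25$)
$C = 2235025$
$\sqrt{t + \left(C - 1207676\right)} = \sqrt{- \frac{377}{4} + \left(2235025 - 1207676\right)} = \sqrt{- \frac{377}{4} + 1027349} = \sqrt{\frac{4109019}{4}} = \frac{\sqrt{4109019}}{2}$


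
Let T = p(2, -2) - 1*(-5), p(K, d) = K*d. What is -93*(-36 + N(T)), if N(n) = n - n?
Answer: 3348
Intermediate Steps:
T = 1 (T = 2*(-2) - 1*(-5) = -4 + 5 = 1)
N(n) = 0
-93*(-36 + N(T)) = -93*(-36 + 0) = -93*(-36) = 3348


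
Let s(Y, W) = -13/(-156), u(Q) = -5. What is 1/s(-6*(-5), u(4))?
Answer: 12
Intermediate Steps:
s(Y, W) = 1/12 (s(Y, W) = -13*(-1)/156 = -1*(-1/12) = 1/12)
1/s(-6*(-5), u(4)) = 1/(1/12) = 12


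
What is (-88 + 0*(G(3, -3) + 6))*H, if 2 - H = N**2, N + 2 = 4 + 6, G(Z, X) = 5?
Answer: 5456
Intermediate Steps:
N = 8 (N = -2 + (4 + 6) = -2 + 10 = 8)
H = -62 (H = 2 - 1*8**2 = 2 - 1*64 = 2 - 64 = -62)
(-88 + 0*(G(3, -3) + 6))*H = (-88 + 0*(5 + 6))*(-62) = (-88 + 0*11)*(-62) = (-88 + 0)*(-62) = -88*(-62) = 5456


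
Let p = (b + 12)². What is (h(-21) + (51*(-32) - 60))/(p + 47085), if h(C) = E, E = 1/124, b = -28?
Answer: -209807/5870284 ≈ -0.035740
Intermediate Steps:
p = 256 (p = (-28 + 12)² = (-16)² = 256)
E = 1/124 ≈ 0.0080645
h(C) = 1/124
(h(-21) + (51*(-32) - 60))/(p + 47085) = (1/124 + (51*(-32) - 60))/(256 + 47085) = (1/124 + (-1632 - 60))/47341 = (1/124 - 1692)*(1/47341) = -209807/124*1/47341 = -209807/5870284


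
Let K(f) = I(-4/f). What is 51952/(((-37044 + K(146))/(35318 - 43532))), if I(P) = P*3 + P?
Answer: 7787890536/676055 ≈ 11520.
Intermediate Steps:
I(P) = 4*P (I(P) = 3*P + P = 4*P)
K(f) = -16/f (K(f) = 4*(-4/f) = -16/f)
51952/(((-37044 + K(146))/(35318 - 43532))) = 51952/(((-37044 - 16/146)/(35318 - 43532))) = 51952/(((-37044 - 16*1/146)/(-8214))) = 51952/(((-37044 - 8/73)*(-1/8214))) = 51952/((-2704220/73*(-1/8214))) = 51952/(1352110/299811) = 51952*(299811/1352110) = 7787890536/676055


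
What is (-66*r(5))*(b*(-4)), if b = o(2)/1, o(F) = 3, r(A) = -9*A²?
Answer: -178200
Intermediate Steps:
b = 3 (b = 3/1 = 3*1 = 3)
(-66*r(5))*(b*(-4)) = (-(-594)*5²)*(3*(-4)) = -(-594)*25*(-12) = -66*(-225)*(-12) = 14850*(-12) = -178200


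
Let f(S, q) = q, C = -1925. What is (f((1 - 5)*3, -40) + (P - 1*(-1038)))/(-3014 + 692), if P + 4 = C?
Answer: 931/2322 ≈ 0.40095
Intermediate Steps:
P = -1929 (P = -4 - 1925 = -1929)
(f((1 - 5)*3, -40) + (P - 1*(-1038)))/(-3014 + 692) = (-40 + (-1929 - 1*(-1038)))/(-3014 + 692) = (-40 + (-1929 + 1038))/(-2322) = (-40 - 891)*(-1/2322) = -931*(-1/2322) = 931/2322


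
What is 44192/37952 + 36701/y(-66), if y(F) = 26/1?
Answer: 10890823/7709 ≈ 1412.7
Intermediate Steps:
y(F) = 26 (y(F) = 26*1 = 26)
44192/37952 + 36701/y(-66) = 44192/37952 + 36701/26 = 44192*(1/37952) + 36701*(1/26) = 1381/1186 + 36701/26 = 10890823/7709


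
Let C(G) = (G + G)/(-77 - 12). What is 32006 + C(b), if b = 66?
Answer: 2848402/89 ≈ 32005.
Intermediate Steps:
C(G) = -2*G/89 (C(G) = (2*G)/(-89) = (2*G)*(-1/89) = -2*G/89)
32006 + C(b) = 32006 - 2/89*66 = 32006 - 132/89 = 2848402/89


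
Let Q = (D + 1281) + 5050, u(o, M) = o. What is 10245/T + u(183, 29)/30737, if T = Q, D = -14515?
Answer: -104467631/83850536 ≈ -1.2459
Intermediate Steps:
Q = -8184 (Q = (-14515 + 1281) + 5050 = -13234 + 5050 = -8184)
T = -8184
10245/T + u(183, 29)/30737 = 10245/(-8184) + 183/30737 = 10245*(-1/8184) + 183*(1/30737) = -3415/2728 + 183/30737 = -104467631/83850536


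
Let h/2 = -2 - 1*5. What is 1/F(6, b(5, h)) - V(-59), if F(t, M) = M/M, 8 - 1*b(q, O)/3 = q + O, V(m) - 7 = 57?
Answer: -63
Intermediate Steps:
h = -14 (h = 2*(-2 - 1*5) = 2*(-2 - 5) = 2*(-7) = -14)
V(m) = 64 (V(m) = 7 + 57 = 64)
b(q, O) = 24 - 3*O - 3*q (b(q, O) = 24 - 3*(q + O) = 24 - 3*(O + q) = 24 + (-3*O - 3*q) = 24 - 3*O - 3*q)
F(t, M) = 1
1/F(6, b(5, h)) - V(-59) = 1/1 - 1*64 = 1 - 64 = -63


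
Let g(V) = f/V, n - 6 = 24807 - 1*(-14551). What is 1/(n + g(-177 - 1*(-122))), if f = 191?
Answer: 55/2164829 ≈ 2.5406e-5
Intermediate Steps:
n = 39364 (n = 6 + (24807 - 1*(-14551)) = 6 + (24807 + 14551) = 6 + 39358 = 39364)
g(V) = 191/V
1/(n + g(-177 - 1*(-122))) = 1/(39364 + 191/(-177 - 1*(-122))) = 1/(39364 + 191/(-177 + 122)) = 1/(39364 + 191/(-55)) = 1/(39364 + 191*(-1/55)) = 1/(39364 - 191/55) = 1/(2164829/55) = 55/2164829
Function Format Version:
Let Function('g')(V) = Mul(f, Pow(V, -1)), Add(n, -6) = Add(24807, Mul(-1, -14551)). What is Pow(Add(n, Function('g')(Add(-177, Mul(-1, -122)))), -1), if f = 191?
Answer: Rational(55, 2164829) ≈ 2.5406e-5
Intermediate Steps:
n = 39364 (n = Add(6, Add(24807, Mul(-1, -14551))) = Add(6, Add(24807, 14551)) = Add(6, 39358) = 39364)
Function('g')(V) = Mul(191, Pow(V, -1))
Pow(Add(n, Function('g')(Add(-177, Mul(-1, -122)))), -1) = Pow(Add(39364, Mul(191, Pow(Add(-177, Mul(-1, -122)), -1))), -1) = Pow(Add(39364, Mul(191, Pow(Add(-177, 122), -1))), -1) = Pow(Add(39364, Mul(191, Pow(-55, -1))), -1) = Pow(Add(39364, Mul(191, Rational(-1, 55))), -1) = Pow(Add(39364, Rational(-191, 55)), -1) = Pow(Rational(2164829, 55), -1) = Rational(55, 2164829)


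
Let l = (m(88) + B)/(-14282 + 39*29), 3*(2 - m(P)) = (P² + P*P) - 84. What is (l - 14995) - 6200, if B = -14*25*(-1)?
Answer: -836191987/39453 ≈ -21195.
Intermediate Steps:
m(P) = 30 - 2*P²/3 (m(P) = 2 - ((P² + P*P) - 84)/3 = 2 - ((P² + P²) - 84)/3 = 2 - (2*P² - 84)/3 = 2 - (-84 + 2*P²)/3 = 2 + (28 - 2*P²/3) = 30 - 2*P²/3)
B = 350 (B = -350*(-1) = 350)
l = 14348/39453 (l = ((30 - ⅔*88²) + 350)/(-14282 + 39*29) = ((30 - ⅔*7744) + 350)/(-14282 + 1131) = ((30 - 15488/3) + 350)/(-13151) = (-15398/3 + 350)*(-1/13151) = -14348/3*(-1/13151) = 14348/39453 ≈ 0.36367)
(l - 14995) - 6200 = (14348/39453 - 14995) - 6200 = -591583387/39453 - 6200 = -836191987/39453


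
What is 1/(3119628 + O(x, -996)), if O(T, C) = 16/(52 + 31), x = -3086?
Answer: 83/258929140 ≈ 3.2055e-7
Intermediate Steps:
O(T, C) = 16/83
1/(3119628 + O(x, -996)) = 1/(3119628 + 16/83) = 1/(258929140/83) = 83/258929140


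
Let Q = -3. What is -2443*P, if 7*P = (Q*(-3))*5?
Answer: -15705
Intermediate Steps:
P = 45/7 (P = (-3*(-3)*5)/7 = (9*5)/7 = (⅐)*45 = 45/7 ≈ 6.4286)
-2443*P = -2443*45/7 = -15705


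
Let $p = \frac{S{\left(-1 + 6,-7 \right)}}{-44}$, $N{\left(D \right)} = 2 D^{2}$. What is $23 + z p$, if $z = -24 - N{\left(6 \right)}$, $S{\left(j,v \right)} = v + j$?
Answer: $\frac{205}{11} \approx 18.636$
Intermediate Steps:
$S{\left(j,v \right)} = j + v$
$z = -96$ ($z = -24 - 2 \cdot 6^{2} = -24 - 2 \cdot 36 = -24 - 72 = -96$)
$p = \frac{1}{22}$ ($p = \frac{\left(-1 + 6\right) - 7}{-44} = \left(5 - 7\right) \left(- \frac{1}{44}\right) = \left(-2\right) \left(- \frac{1}{44}\right) = \frac{1}{22} \approx 0.045455$)
$23 + z p = 23 - \frac{48}{11} = \frac{205}{11}$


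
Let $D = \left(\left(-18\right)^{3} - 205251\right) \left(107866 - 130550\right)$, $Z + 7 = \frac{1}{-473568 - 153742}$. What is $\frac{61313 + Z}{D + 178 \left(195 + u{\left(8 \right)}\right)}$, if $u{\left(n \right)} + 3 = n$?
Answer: $\frac{1039401807}{81181414118360} \approx 1.2803 \cdot 10^{-5}$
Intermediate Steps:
$Z = - \frac{4391171}{627310}$ ($Z = -7 + \frac{1}{-473568 - 153742} = -7 + \frac{1}{-627310} = -7 - \frac{1}{627310} = - \frac{4391171}{627310} \approx -7.0$)
$u{\left(n \right)} = -3 + n$
$D = 4788206772$ ($D = \left(-5832 - 205251\right) \left(-22684\right) = \left(-211083\right) \left(-22684\right) = 4788206772$)
$\frac{61313 + Z}{D + 178 \left(195 + u{\left(8 \right)}\right)} = \frac{61313 - \frac{4391171}{627310}}{4788206772 + 178 \left(195 + \left(-3 + 8\right)\right)} = \frac{38457866859}{627310 \left(4788206772 + 178 \left(195 + 5\right)\right)} = \frac{38457866859}{627310 \left(4788206772 + 178 \cdot 200\right)} = \frac{38457866859}{627310 \left(4788206772 + 35600\right)} = \frac{38457866859}{627310 \cdot 4788242372} = \frac{38457866859}{627310} \cdot \frac{1}{4788242372} = \frac{1039401807}{81181414118360}$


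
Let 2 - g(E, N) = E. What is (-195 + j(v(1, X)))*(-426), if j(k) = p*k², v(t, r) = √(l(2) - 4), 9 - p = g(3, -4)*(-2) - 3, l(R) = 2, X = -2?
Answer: 91590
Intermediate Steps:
g(E, N) = 2 - E
p = 10 (p = 9 - ((2 - 1*3)*(-2) - 3) = 9 - ((2 - 3)*(-2) - 3) = 9 - (-1*(-2) - 3) = 9 - (2 - 3) = 9 - 1*(-1) = 9 + 1 = 10)
v(t, r) = I*√2 (v(t, r) = √(2 - 4) = √(-2) = I*√2)
j(k) = 10*k²
(-195 + j(v(1, X)))*(-426) = (-195 + 10*(I*√2)²)*(-426) = (-195 + 10*(-2))*(-426) = (-195 - 20)*(-426) = -215*(-426) = 91590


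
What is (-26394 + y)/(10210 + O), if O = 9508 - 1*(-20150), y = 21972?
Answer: -2211/19934 ≈ -0.11092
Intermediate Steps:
O = 29658 (O = 9508 + 20150 = 29658)
(-26394 + y)/(10210 + O) = (-26394 + 21972)/(10210 + 29658) = -4422/39868 = -4422*1/39868 = -2211/19934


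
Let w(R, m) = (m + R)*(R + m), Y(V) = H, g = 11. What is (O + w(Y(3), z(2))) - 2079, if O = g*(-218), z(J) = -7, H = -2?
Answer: -4396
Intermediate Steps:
Y(V) = -2
w(R, m) = (R + m)² (w(R, m) = (R + m)*(R + m) = (R + m)²)
O = -2398 (O = 11*(-218) = -2398)
(O + w(Y(3), z(2))) - 2079 = (-2398 + (-2 - 7)²) - 2079 = (-2398 + (-9)²) - 2079 = (-2398 + 81) - 2079 = -2317 - 2079 = -4396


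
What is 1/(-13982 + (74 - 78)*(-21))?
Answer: -1/13898 ≈ -7.1953e-5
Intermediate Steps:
1/(-13982 + (74 - 78)*(-21)) = 1/(-13982 - 4*(-21)) = 1/(-13982 + 84) = 1/(-13898) = -1/13898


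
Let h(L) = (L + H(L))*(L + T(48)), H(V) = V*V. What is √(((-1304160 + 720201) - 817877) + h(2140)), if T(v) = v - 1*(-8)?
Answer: 2*√2515024801 ≈ 1.0030e+5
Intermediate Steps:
T(v) = 8 + v (T(v) = v + 8 = 8 + v)
H(V) = V²
h(L) = (56 + L)*(L + L²) (h(L) = (L + L²)*(L + (8 + 48)) = (L + L²)*(L + 56) = (L + L²)*(56 + L) = (56 + L)*(L + L²))
√(((-1304160 + 720201) - 817877) + h(2140)) = √(((-1304160 + 720201) - 817877) + 2140*(56 + 2140² + 57*2140)) = √((-583959 - 817877) + 2140*(56 + 4579600 + 121980)) = √(-1401836 + 2140*4701636) = √(-1401836 + 10061501040) = √10060099204 = 2*√2515024801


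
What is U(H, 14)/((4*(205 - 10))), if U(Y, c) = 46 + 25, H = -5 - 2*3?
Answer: 71/780 ≈ 0.091026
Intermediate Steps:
H = -11 (H = -5 - 6 = -11)
U(Y, c) = 71
U(H, 14)/((4*(205 - 10))) = 71/((4*(205 - 10))) = 71/((4*195)) = 71/780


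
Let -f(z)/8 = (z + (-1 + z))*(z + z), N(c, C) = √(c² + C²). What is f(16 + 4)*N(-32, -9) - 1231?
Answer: -1231 - 12480*√1105 ≈ -4.1609e+5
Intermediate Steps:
N(c, C) = √(C² + c²)
f(z) = -16*z*(-1 + 2*z) (f(z) = -8*(z + (-1 + z))*(z + z) = -8*(-1 + 2*z)*2*z = -16*z*(-1 + 2*z))
f(16 + 4)*N(-32, -9) - 1231 = (16*(16 + 4)*(1 - 2*(16 + 4)))*√((-9)² + (-32)²) - 1231 = (16*20*(1 - 2*20))*√(81 + 1024) - 1231 = (16*20*(1 - 40))*√1105 - 1231 = (16*20*(-39))*√1105 - 1231 = -12480*√1105 - 1231 = -1231 - 12480*√1105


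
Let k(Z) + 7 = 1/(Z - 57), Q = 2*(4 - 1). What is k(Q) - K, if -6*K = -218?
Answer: -737/17 ≈ -43.353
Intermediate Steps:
Q = 6 (Q = 2*3 = 6)
k(Z) = -7 + 1/(-57 + Z) (k(Z) = -7 + 1/(Z - 57) = -7 + 1/(-57 + Z))
K = 109/3 (K = -⅙*(-218) = 109/3 ≈ 36.333)
k(Q) - K = (400 - 7*6)/(-57 + 6) - 1*109/3 = (400 - 42)/(-51) - 109/3 = -1/51*358 - 109/3 = -358/51 - 109/3 = -737/17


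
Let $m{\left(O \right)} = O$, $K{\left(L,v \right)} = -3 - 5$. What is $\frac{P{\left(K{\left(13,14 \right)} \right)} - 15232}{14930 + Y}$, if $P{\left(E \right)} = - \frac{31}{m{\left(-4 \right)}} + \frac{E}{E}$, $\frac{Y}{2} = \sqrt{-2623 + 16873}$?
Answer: $- \frac{90913249}{89139160} + \frac{60893 \sqrt{570}}{89139160} \approx -1.0036$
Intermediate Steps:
$Y = 10 \sqrt{570}$ ($Y = 2 \sqrt{-2623 + 16873} = 2 \sqrt{14250} = 2 \cdot 5 \sqrt{570} = 10 \sqrt{570} \approx 238.75$)
$K{\left(L,v \right)} = -8$ ($K{\left(L,v \right)} = -3 - 5 = -8$)
$P{\left(E \right)} = \frac{35}{4}$ ($P{\left(E \right)} = - \frac{31}{-4} + \frac{E}{E} = \left(-31\right) \left(- \frac{1}{4}\right) + 1 = \frac{31}{4} + 1 = \frac{35}{4}$)
$\frac{P{\left(K{\left(13,14 \right)} \right)} - 15232}{14930 + Y} = \frac{\frac{35}{4} - 15232}{14930 + 10 \sqrt{570}} = - \frac{60893}{4 \left(14930 + 10 \sqrt{570}\right)}$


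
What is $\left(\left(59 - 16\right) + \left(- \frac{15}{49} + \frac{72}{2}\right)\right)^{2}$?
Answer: $\frac{14868736}{2401} \approx 6192.7$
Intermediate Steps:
$\left(\left(59 - 16\right) + \left(- \frac{15}{49} + \frac{72}{2}\right)\right)^{2} = \left(\left(59 - 16\right) + \left(\left(-15\right) \frac{1}{49} + 72 \cdot \frac{1}{2}\right)\right)^{2} = \left(43 + \left(- \frac{15}{49} + 36\right)\right)^{2} = \left(43 + \frac{1749}{49}\right)^{2} = \left(\frac{3856}{49}\right)^{2} = \frac{14868736}{2401}$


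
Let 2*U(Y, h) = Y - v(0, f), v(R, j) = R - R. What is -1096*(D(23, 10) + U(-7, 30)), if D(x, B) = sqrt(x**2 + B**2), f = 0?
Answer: 3836 - 1096*sqrt(629) ≈ -23652.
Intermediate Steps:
v(R, j) = 0
U(Y, h) = Y/2 (U(Y, h) = (Y - 1*0)/2 = (Y + 0)/2 = Y/2)
D(x, B) = sqrt(B**2 + x**2)
-1096*(D(23, 10) + U(-7, 30)) = -1096*(sqrt(10**2 + 23**2) + (1/2)*(-7)) = -1096*(sqrt(100 + 529) - 7/2) = -1096*(sqrt(629) - 7/2) = -1096*(-7/2 + sqrt(629)) = 3836 - 1096*sqrt(629)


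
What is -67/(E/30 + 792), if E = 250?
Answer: -201/2401 ≈ -0.083715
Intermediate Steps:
-67/(E/30 + 792) = -67/(250/30 + 792) = -67/(250*(1/30) + 792) = -67/(25/3 + 792) = -67/(2401/3) = (3/2401)*(-67) = -201/2401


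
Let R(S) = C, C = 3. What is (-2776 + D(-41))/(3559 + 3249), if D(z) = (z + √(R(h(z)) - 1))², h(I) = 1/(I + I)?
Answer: -347/851 + (41 - √2)²/6808 ≈ -0.17758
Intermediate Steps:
h(I) = 1/(2*I)
R(S) = 3
D(z) = (z + √2)² (D(z) = (z + √(3 - 1))² = (z + √2)²)
(-2776 + D(-41))/(3559 + 3249) = (-2776 + (-41 + √2)²)/(3559 + 3249) = (-2776 + (-41 + √2)²)/6808 = (-2776 + (-41 + √2)²)*(1/6808) = -347/851 + (-41 + √2)²/6808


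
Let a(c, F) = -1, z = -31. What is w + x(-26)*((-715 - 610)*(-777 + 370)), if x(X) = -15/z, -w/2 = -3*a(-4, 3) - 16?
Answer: 8089931/31 ≈ 2.6097e+5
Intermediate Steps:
w = 26 (w = -2*(-3*(-1) - 16) = -2*(3 - 16) = -2*(-13) = 26)
x(X) = 15/31 (x(X) = -15/(-31) = -15*(-1/31) = 15/31)
w + x(-26)*((-715 - 610)*(-777 + 370)) = 26 + 15*((-715 - 610)*(-777 + 370))/31 = 26 + 15*(-1325*(-407))/31 = 26 + (15/31)*539275 = 26 + 8089125/31 = 8089931/31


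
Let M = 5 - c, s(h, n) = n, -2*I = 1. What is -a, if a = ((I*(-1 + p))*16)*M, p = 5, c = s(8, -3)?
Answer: 256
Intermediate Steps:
I = -½ (I = -½*1 = -½ ≈ -0.50000)
c = -3
M = 8 (M = 5 - 1*(-3) = 5 + 3 = 8)
a = -256 (a = (-(-1 + 5)/2*16)*8 = (-½*4*16)*8 = -2*16*8 = -32*8 = -256)
-a = -1*(-256) = 256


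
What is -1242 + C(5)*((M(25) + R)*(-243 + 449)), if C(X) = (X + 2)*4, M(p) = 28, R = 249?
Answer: 1596494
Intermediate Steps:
C(X) = 8 + 4*X (C(X) = (2 + X)*4 = 8 + 4*X)
-1242 + C(5)*((M(25) + R)*(-243 + 449)) = -1242 + (8 + 4*5)*((28 + 249)*(-243 + 449)) = -1242 + (8 + 20)*(277*206) = -1242 + 28*57062 = -1242 + 1597736 = 1596494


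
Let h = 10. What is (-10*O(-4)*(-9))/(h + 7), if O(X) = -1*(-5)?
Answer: 450/17 ≈ 26.471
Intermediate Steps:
O(X) = 5
(-10*O(-4)*(-9))/(h + 7) = (-10*5*(-9))/(10 + 7) = -50*(-9)/17 = 450*(1/17) = 450/17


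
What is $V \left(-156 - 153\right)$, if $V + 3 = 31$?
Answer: $-8652$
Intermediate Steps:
$V = 28$ ($V = -3 + 31 = 28$)
$V \left(-156 - 153\right) = 28 \left(-156 - 153\right) = 28 \left(-309\right) = -8652$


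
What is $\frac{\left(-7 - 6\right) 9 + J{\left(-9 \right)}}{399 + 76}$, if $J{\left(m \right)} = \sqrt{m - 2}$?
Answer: $- \frac{117}{475} + \frac{i \sqrt{11}}{475} \approx -0.24632 + 0.0069824 i$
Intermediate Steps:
$J{\left(m \right)} = \sqrt{-2 + m}$
$\frac{\left(-7 - 6\right) 9 + J{\left(-9 \right)}}{399 + 76} = \frac{\left(-7 - 6\right) 9 + \sqrt{-2 - 9}}{399 + 76} = \frac{\left(-13\right) 9 + \sqrt{-11}}{475} = \left(-117 + i \sqrt{11}\right) \frac{1}{475} = - \frac{117}{475} + \frac{i \sqrt{11}}{475}$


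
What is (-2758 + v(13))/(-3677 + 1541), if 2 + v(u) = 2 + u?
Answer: 915/712 ≈ 1.2851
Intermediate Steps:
v(u) = u (v(u) = -2 + (2 + u) = u)
(-2758 + v(13))/(-3677 + 1541) = (-2758 + 13)/(-3677 + 1541) = -2745/(-2136) = -2745*(-1/2136) = 915/712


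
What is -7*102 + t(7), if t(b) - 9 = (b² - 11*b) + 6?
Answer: -727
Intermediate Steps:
t(b) = 15 + b² - 11*b (t(b) = 9 + ((b² - 11*b) + 6) = 9 + (6 + b² - 11*b) = 15 + b² - 11*b)
-7*102 + t(7) = -7*102 + (15 + 7² - 11*7) = -714 + (15 + 49 - 77) = -714 - 13 = -727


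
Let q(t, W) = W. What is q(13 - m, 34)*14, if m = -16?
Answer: 476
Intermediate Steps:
q(13 - m, 34)*14 = 34*14 = 476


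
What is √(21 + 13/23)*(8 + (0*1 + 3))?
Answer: 44*√713/23 ≈ 51.082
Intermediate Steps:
√(21 + 13/23)*(8 + (0*1 + 3)) = √(21 + 13*(1/23))*(8 + (0 + 3)) = √(21 + 13/23)*(8 + 3) = √(496/23)*11 = (4*√713/23)*11 = 44*√713/23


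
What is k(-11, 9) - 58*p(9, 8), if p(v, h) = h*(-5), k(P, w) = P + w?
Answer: 2318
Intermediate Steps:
p(v, h) = -5*h
k(-11, 9) - 58*p(9, 8) = (-11 + 9) - (-290)*8 = -2 - 58*(-40) = -2 + 2320 = 2318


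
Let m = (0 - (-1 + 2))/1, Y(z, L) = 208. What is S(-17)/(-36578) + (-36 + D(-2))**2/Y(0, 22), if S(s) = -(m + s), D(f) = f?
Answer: 6601861/951028 ≈ 6.9418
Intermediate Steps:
m = -1 (m = (0 - 1*1)*1 = (0 - 1)*1 = -1*1 = -1)
S(s) = 1 - s (S(s) = -(-1 + s) = 1 - s)
S(-17)/(-36578) + (-36 + D(-2))**2/Y(0, 22) = (1 - 1*(-17))/(-36578) + (-36 - 2)**2/208 = (1 + 17)*(-1/36578) + (-38)**2*(1/208) = 18*(-1/36578) + 1444*(1/208) = -9/18289 + 361/52 = 6601861/951028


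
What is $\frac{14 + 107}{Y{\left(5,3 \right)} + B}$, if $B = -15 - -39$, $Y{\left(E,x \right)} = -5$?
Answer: $\frac{121}{19} \approx 6.3684$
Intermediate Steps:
$B = 24$ ($B = -15 + 39 = 24$)
$\frac{14 + 107}{Y{\left(5,3 \right)} + B} = \frac{14 + 107}{-5 + 24} = \frac{1}{19} \cdot 121 = \frac{121}{19}$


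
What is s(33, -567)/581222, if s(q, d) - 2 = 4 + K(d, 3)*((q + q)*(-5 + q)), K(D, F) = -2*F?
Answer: -5541/290611 ≈ -0.019067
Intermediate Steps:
s(q, d) = 6 - 12*q*(-5 + q) (s(q, d) = 2 + (4 + (-2*3)*((q + q)*(-5 + q))) = 2 + (4 - 6*2*q*(-5 + q)) = 2 + (4 - 12*q*(-5 + q)) = 6 - 12*q*(-5 + q))
s(33, -567)/581222 = (6 - 12*33² + 60*33)/581222 = (6 - 12*1089 + 1980)*(1/581222) = (6 - 13068 + 1980)*(1/581222) = -11082*1/581222 = -5541/290611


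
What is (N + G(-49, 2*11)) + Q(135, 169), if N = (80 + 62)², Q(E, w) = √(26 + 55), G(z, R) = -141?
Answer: 20032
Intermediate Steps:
Q(E, w) = 9 (Q(E, w) = √81 = 9)
N = 20164 (N = 142² = 20164)
(N + G(-49, 2*11)) + Q(135, 169) = (20164 - 141) + 9 = 20023 + 9 = 20032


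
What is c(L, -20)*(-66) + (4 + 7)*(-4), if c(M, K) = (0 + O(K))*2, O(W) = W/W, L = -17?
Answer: -176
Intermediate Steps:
O(W) = 1
c(M, K) = 2 (c(M, K) = (0 + 1)*2 = 1*2 = 2)
c(L, -20)*(-66) + (4 + 7)*(-4) = 2*(-66) + (4 + 7)*(-4) = -132 + 11*(-4) = -132 - 44 = -176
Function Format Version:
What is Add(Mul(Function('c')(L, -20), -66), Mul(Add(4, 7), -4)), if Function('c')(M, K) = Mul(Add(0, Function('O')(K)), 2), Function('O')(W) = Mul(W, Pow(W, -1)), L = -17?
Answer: -176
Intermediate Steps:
Function('O')(W) = 1
Function('c')(M, K) = 2 (Function('c')(M, K) = Mul(Add(0, 1), 2) = Mul(1, 2) = 2)
Add(Mul(Function('c')(L, -20), -66), Mul(Add(4, 7), -4)) = Add(Mul(2, -66), Mul(Add(4, 7), -4)) = Add(-132, Mul(11, -4)) = Add(-132, -44) = -176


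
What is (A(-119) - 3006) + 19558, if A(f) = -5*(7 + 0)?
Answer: 16517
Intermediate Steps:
A(f) = -35 (A(f) = -5*7 = -35)
(A(-119) - 3006) + 19558 = (-35 - 3006) + 19558 = -3041 + 19558 = 16517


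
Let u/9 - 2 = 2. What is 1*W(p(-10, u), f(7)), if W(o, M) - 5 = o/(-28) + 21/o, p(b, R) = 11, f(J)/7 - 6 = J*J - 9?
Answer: 2007/308 ≈ 6.5162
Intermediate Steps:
f(J) = -21 + 7*J**2 (f(J) = 42 + 7*(J*J - 9) = 42 + 7*(J**2 - 9) = 42 + 7*(-9 + J**2) = 42 + (-63 + 7*J**2) = -21 + 7*J**2)
u = 36 (u = 18 + 9*2 = 18 + 18 = 36)
W(o, M) = 5 + 21/o - o/28 (W(o, M) = 5 + (o/(-28) + 21/o) = 5 + (o*(-1/28) + 21/o) = 5 + (-o/28 + 21/o) = 5 + (21/o - o/28) = 5 + 21/o - o/28)
1*W(p(-10, u), f(7)) = 1*(5 + 21/11 - 1/28*11) = 1*(5 + 21*(1/11) - 11/28) = 1*(5 + 21/11 - 11/28) = 1*(2007/308) = 2007/308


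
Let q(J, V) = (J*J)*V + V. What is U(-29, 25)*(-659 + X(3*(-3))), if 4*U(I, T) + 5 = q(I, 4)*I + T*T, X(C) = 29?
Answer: 15285690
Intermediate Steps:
q(J, V) = V + V*J² (q(J, V) = J²*V + V = V*J² + V = V + V*J²)
U(I, T) = -5/4 + T²/4 + I*(4 + 4*I²)/4 (U(I, T) = -5/4 + ((4*(1 + I²))*I + T*T)/4 = -5/4 + ((4 + 4*I²)*I + T²)/4 = -5/4 + (I*(4 + 4*I²) + T²)/4 = -5/4 + (T² + I*(4 + 4*I²))/4 = -5/4 + (T²/4 + I*(4 + 4*I²)/4) = -5/4 + T²/4 + I*(4 + 4*I²)/4)
U(-29, 25)*(-659 + X(3*(-3))) = (-5/4 - 29 + (-29)³ + (¼)*25²)*(-659 + 29) = (-5/4 - 29 - 24389 + (¼)*625)*(-630) = (-5/4 - 29 - 24389 + 625/4)*(-630) = -24263*(-630) = 15285690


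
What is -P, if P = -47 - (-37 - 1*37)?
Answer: -27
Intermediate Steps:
P = 27 (P = -47 - (-37 - 37) = -47 - 1*(-74) = -47 + 74 = 27)
-P = -1*27 = -27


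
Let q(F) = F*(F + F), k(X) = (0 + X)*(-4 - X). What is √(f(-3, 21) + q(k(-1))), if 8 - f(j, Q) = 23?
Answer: √3 ≈ 1.7320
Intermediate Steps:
f(j, Q) = -15 (f(j, Q) = 8 - 1*23 = 8 - 23 = -15)
k(X) = X*(-4 - X)
q(F) = 2*F² (q(F) = F*(2*F) = 2*F²)
√(f(-3, 21) + q(k(-1))) = √(-15 + 2*(-1*(-1)*(4 - 1))²) = √(-15 + 2*(-1*(-1)*3)²) = √(-15 + 2*3²) = √(-15 + 2*9) = √(-15 + 18) = √3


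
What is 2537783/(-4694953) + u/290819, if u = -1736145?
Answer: -8889154690462/1365381536507 ≈ -6.5104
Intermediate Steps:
2537783/(-4694953) + u/290819 = 2537783/(-4694953) - 1736145/290819 = 2537783*(-1/4694953) - 1736145*1/290819 = -2537783/4694953 - 1736145/290819 = -8889154690462/1365381536507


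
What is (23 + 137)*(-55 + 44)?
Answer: -1760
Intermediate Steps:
(23 + 137)*(-55 + 44) = 160*(-11) = -1760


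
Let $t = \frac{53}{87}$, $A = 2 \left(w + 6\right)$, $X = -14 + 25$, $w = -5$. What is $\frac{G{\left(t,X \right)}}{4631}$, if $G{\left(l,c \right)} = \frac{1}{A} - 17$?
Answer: $- \frac{3}{842} \approx -0.0035629$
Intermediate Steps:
$X = 11$
$A = 2$ ($A = 2 \left(-5 + 6\right) = 2 \cdot 1 = 2$)
$t = \frac{53}{87}$ ($t = 53 \cdot \frac{1}{87} = \frac{53}{87} \approx 0.6092$)
$G{\left(l,c \right)} = - \frac{33}{2}$ ($G{\left(l,c \right)} = \frac{1}{2} - 17 = - \frac{33}{2}$)
$\frac{G{\left(t,X \right)}}{4631} = - \frac{33}{2 \cdot 4631} = \left(- \frac{33}{2}\right) \frac{1}{4631} = - \frac{3}{842}$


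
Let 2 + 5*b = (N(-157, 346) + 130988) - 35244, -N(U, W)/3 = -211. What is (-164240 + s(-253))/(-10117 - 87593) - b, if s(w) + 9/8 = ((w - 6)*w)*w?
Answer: -4977647141/260560 ≈ -19104.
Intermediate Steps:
N(U, W) = 633 (N(U, W) = -3*(-211) = 633)
s(w) = -9/8 + w**2*(-6 + w) (s(w) = -9/8 + ((w - 6)*w)*w = -9/8 + ((-6 + w)*w)*w = -9/8 + (w*(-6 + w))*w = -9/8 + w**2*(-6 + w))
b = 19275 (b = -2/5 + ((633 + 130988) - 35244)/5 = -2/5 + (131621 - 35244)/5 = -2/5 + (1/5)*96377 = -2/5 + 96377/5 = 19275)
(-164240 + s(-253))/(-10117 - 87593) - b = (-164240 + (-9/8 + (-253)**3 - 6*(-253)**2))/(-10117 - 87593) - 1*19275 = (-164240 + (-9/8 - 16194277 - 6*64009))/(-97710) - 19275 = (-164240 + (-9/8 - 16194277 - 384054))*(-1/97710) - 19275 = (-164240 - 132626657/8)*(-1/97710) - 19275 = -133940577/8*(-1/97710) - 19275 = 44646859/260560 - 19275 = -4977647141/260560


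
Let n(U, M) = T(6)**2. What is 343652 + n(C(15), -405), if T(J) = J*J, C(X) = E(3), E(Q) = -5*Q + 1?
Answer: 344948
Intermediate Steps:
E(Q) = 1 - 5*Q
C(X) = -14 (C(X) = 1 - 5*3 = 1 - 15 = -14)
T(J) = J**2
n(U, M) = 1296 (n(U, M) = (6**2)**2 = 36**2 = 1296)
343652 + n(C(15), -405) = 343652 + 1296 = 344948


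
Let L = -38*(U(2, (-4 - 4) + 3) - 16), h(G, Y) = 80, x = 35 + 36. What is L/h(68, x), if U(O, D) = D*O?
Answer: 247/20 ≈ 12.350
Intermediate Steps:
x = 71
L = 988 (L = -38*(((-4 - 4) + 3)*2 - 16) = -38*((-8 + 3)*2 - 16) = -38*(-5*2 - 16) = -38*(-10 - 16) = -38*(-26) = 988)
L/h(68, x) = 988/80 = 988*(1/80) = 247/20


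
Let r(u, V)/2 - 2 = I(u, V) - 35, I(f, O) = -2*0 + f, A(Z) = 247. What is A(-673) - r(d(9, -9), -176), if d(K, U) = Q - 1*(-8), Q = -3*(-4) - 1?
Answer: 275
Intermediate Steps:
Q = 11 (Q = 12 - 1 = 11)
I(f, O) = f (I(f, O) = 0 + f = f)
d(K, U) = 19 (d(K, U) = 11 - 1*(-8) = 11 + 8 = 19)
r(u, V) = -66 + 2*u (r(u, V) = 4 + 2*(u - 35) = 4 + 2*(-35 + u) = 4 + (-70 + 2*u) = -66 + 2*u)
A(-673) - r(d(9, -9), -176) = 247 - (-66 + 2*19) = 247 - (-66 + 38) = 247 - 1*(-28) = 247 + 28 = 275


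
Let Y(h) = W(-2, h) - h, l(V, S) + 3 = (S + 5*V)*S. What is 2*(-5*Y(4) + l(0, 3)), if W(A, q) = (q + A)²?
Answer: 12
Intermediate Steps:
W(A, q) = (A + q)²
l(V, S) = -3 + S*(S + 5*V) (l(V, S) = -3 + (S + 5*V)*S = -3 + S*(S + 5*V))
Y(h) = (-2 + h)² - h
2*(-5*Y(4) + l(0, 3)) = 2*(-5*((-2 + 4)² - 1*4) + (-3 + 3² + 5*3*0)) = 2*(-5*(2² - 4) + (-3 + 9 + 0)) = 2*(-5*(4 - 4) + 6) = 2*(-5*0 + 6) = 2*(0 + 6) = 2*6 = 12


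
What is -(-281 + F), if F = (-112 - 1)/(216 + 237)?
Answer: 127406/453 ≈ 281.25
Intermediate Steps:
F = -113/453 ≈ -0.24945
-(-281 + F) = -(-281 - 113/453) = -1*(-127406/453) = 127406/453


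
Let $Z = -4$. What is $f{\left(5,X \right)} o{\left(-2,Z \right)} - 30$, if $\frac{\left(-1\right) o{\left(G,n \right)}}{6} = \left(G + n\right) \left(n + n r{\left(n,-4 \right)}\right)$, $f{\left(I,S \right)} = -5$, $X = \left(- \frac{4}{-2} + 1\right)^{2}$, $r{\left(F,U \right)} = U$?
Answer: $-2190$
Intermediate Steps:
$X = 9$ ($X = \left(\left(-4\right) \left(- \frac{1}{2}\right) + 1\right)^{2} = \left(2 + 1\right)^{2} = 3^{2} = 9$)
$o{\left(G,n \right)} = 18 n \left(G + n\right)$ ($o{\left(G,n \right)} = - 6 \left(G + n\right) \left(n + n \left(-4\right)\right) = - 6 \left(G + n\right) \left(n - 4 n\right) = - 6 \left(G + n\right) \left(- 3 n\right) = - 6 \left(- 3 n \left(G + n\right)\right) = 18 n \left(G + n\right)$)
$f{\left(5,X \right)} o{\left(-2,Z \right)} - 30 = - 5 \cdot 18 \left(-4\right) \left(-2 - 4\right) - 30 = - 5 \cdot 18 \left(-4\right) \left(-6\right) - 30 = \left(-5\right) 432 - 30 = -2160 - 30 = -2190$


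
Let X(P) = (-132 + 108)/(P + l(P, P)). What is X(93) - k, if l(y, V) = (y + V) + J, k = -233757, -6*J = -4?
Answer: 196122051/839 ≈ 2.3376e+5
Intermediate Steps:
J = ⅔ (J = -⅙*(-4) = ⅔ ≈ 0.66667)
l(y, V) = ⅔ + V + y (l(y, V) = (y + V) + ⅔ = (V + y) + ⅔ = ⅔ + V + y)
X(P) = -24/(⅔ + 3*P) (X(P) = (-132 + 108)/(P + (⅔ + P + P)) = -24/(P + (⅔ + 2*P)) = -24/(⅔ + 3*P))
X(93) - k = -72/(2 + 9*93) - 1*(-233757) = -72/(2 + 837) + 233757 = -72/839 + 233757 = 196122051/839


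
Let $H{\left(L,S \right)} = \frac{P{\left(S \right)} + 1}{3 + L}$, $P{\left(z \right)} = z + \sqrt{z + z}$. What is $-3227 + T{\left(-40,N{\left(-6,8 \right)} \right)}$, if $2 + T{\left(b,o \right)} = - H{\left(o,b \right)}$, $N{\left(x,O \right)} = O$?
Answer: $- \frac{35480}{11} - \frac{4 i \sqrt{5}}{11} \approx -3225.5 - 0.81312 i$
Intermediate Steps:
$P{\left(z \right)} = z + \sqrt{2} \sqrt{z}$ ($P{\left(z \right)} = z + \sqrt{2 z} = z + \sqrt{2} \sqrt{z}$)
$H{\left(L,S \right)} = \frac{1 + S + \sqrt{2} \sqrt{S}}{3 + L}$ ($H{\left(L,S \right)} = \frac{\left(S + \sqrt{2} \sqrt{S}\right) + 1}{3 + L} = \frac{1 + S + \sqrt{2} \sqrt{S}}{3 + L}$)
$T{\left(b,o \right)} = -2 - \frac{1 + b + \sqrt{2} \sqrt{b}}{3 + o}$
$-3227 + T{\left(-40,N{\left(-6,8 \right)} \right)} = -3227 + \frac{-7 - -40 - 16 - \sqrt{2} \sqrt{-40}}{3 + 8} = -3227 + \frac{-7 + 40 - 16 - \sqrt{2} \cdot 2 i \sqrt{10}}{11} = -3227 + \frac{-7 + 40 - 16 - 4 i \sqrt{5}}{11} = -3227 + \frac{17 - 4 i \sqrt{5}}{11} = -3227 + \left(\frac{17}{11} - \frac{4 i \sqrt{5}}{11}\right) = - \frac{35480}{11} - \frac{4 i \sqrt{5}}{11}$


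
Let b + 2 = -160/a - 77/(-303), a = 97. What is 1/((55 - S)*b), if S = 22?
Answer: -9797/1097723 ≈ -0.0089248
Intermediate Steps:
b = -99793/29391 (b = -2 + (-160/97 - 77/(-303)) = -2 + (-160*1/97 - 77*(-1/303)) = -2 + (-160/97 + 77/303) = -2 - 41011/29391 = -99793/29391 ≈ -3.3954)
1/((55 - S)*b) = 1/((55 - 1*22)*(-99793/29391)) = 1/((55 - 22)*(-99793/29391)) = 1/(33*(-99793/29391)) = 1/(-1097723/9797) = -9797/1097723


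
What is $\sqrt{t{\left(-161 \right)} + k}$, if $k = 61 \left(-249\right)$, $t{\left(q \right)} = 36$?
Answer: $i \sqrt{15153} \approx 123.1 i$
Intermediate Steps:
$k = -15189$
$\sqrt{t{\left(-161 \right)} + k} = \sqrt{36 - 15189} = \sqrt{-15153} = i \sqrt{15153}$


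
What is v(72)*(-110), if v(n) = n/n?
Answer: -110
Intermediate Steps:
v(n) = 1
v(72)*(-110) = 1*(-110) = -110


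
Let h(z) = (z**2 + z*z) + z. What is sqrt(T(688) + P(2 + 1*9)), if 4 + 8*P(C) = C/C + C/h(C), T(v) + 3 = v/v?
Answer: I*sqrt(5014)/46 ≈ 1.5393*I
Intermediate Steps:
T(v) = -2 (T(v) = -3 + v/v = -3 + 1 = -2)
h(z) = z + 2*z**2 (h(z) = (z**2 + z**2) + z = 2*z**2 + z = z + 2*z**2)
P(C) = -3/8 + 1/(8*(1 + 2*C)) (P(C) = -1/2 + (C/C + C/((C*(1 + 2*C))))/8 = -1/2 + (1 + C*(1/(C*(1 + 2*C))))/8 = -1/2 + (1 + 1/(1 + 2*C))/8 = -1/2 + (1/8 + 1/(8*(1 + 2*C))) = -3/8 + 1/(8*(1 + 2*C)))
sqrt(T(688) + P(2 + 1*9)) = sqrt(-2 + (-1 - 3*(2 + 1*9))/(4*(1 + 2*(2 + 1*9)))) = sqrt(-2 + (-1 - 3*(2 + 9))/(4*(1 + 2*(2 + 9)))) = sqrt(-2 + (-1 - 3*11)/(4*(1 + 2*11))) = sqrt(-2 + (-1 - 33)/(4*(1 + 22))) = sqrt(-2 + (1/4)*(-34)/23) = sqrt(-2 + (1/4)*(1/23)*(-34)) = sqrt(-2 - 17/46) = sqrt(-109/46) = I*sqrt(5014)/46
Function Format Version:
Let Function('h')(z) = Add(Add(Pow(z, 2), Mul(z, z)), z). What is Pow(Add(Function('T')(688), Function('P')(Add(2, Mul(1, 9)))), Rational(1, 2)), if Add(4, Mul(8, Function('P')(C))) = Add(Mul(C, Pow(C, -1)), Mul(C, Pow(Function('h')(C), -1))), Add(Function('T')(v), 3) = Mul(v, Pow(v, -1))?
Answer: Mul(Rational(1, 46), I, Pow(5014, Rational(1, 2))) ≈ Mul(1.5393, I)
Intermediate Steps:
Function('T')(v) = -2 (Function('T')(v) = Add(-3, Mul(v, Pow(v, -1))) = Add(-3, 1) = -2)
Function('h')(z) = Add(z, Mul(2, Pow(z, 2))) (Function('h')(z) = Add(Add(Pow(z, 2), Pow(z, 2)), z) = Add(Mul(2, Pow(z, 2)), z) = Add(z, Mul(2, Pow(z, 2))))
Function('P')(C) = Add(Rational(-3, 8), Mul(Rational(1, 8), Pow(Add(1, Mul(2, C)), -1))) (Function('P')(C) = Add(Rational(-1, 2), Mul(Rational(1, 8), Add(Mul(C, Pow(C, -1)), Mul(C, Pow(Mul(C, Add(1, Mul(2, C))), -1))))) = Add(Rational(-1, 2), Mul(Rational(1, 8), Add(1, Mul(C, Mul(Pow(C, -1), Pow(Add(1, Mul(2, C)), -1)))))) = Add(Rational(-1, 2), Mul(Rational(1, 8), Add(1, Pow(Add(1, Mul(2, C)), -1)))) = Add(Rational(-1, 2), Add(Rational(1, 8), Mul(Rational(1, 8), Pow(Add(1, Mul(2, C)), -1)))) = Add(Rational(-3, 8), Mul(Rational(1, 8), Pow(Add(1, Mul(2, C)), -1))))
Pow(Add(Function('T')(688), Function('P')(Add(2, Mul(1, 9)))), Rational(1, 2)) = Pow(Add(-2, Mul(Rational(1, 4), Pow(Add(1, Mul(2, Add(2, Mul(1, 9)))), -1), Add(-1, Mul(-3, Add(2, Mul(1, 9)))))), Rational(1, 2)) = Pow(Add(-2, Mul(Rational(1, 4), Pow(Add(1, Mul(2, Add(2, 9))), -1), Add(-1, Mul(-3, Add(2, 9))))), Rational(1, 2)) = Pow(Add(-2, Mul(Rational(1, 4), Pow(Add(1, Mul(2, 11)), -1), Add(-1, Mul(-3, 11)))), Rational(1, 2)) = Pow(Add(-2, Mul(Rational(1, 4), Pow(Add(1, 22), -1), Add(-1, -33))), Rational(1, 2)) = Pow(Add(-2, Mul(Rational(1, 4), Pow(23, -1), -34)), Rational(1, 2)) = Pow(Add(-2, Mul(Rational(1, 4), Rational(1, 23), -34)), Rational(1, 2)) = Pow(Add(-2, Rational(-17, 46)), Rational(1, 2)) = Pow(Rational(-109, 46), Rational(1, 2)) = Mul(Rational(1, 46), I, Pow(5014, Rational(1, 2)))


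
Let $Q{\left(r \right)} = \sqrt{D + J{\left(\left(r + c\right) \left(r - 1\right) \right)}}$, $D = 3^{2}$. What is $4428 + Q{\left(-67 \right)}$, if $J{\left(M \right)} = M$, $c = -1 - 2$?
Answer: $4428 + \sqrt{4769} \approx 4497.1$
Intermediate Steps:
$c = -3$
$D = 9$
$Q{\left(r \right)} = \sqrt{9 + \left(-1 + r\right) \left(-3 + r\right)}$ ($Q{\left(r \right)} = \sqrt{9 + \left(r - 3\right) \left(r - 1\right)} = \sqrt{9 + \left(-3 + r\right) \left(-1 + r\right)} = \sqrt{9 + \left(-1 + r\right) \left(-3 + r\right)}$)
$4428 + Q{\left(-67 \right)} = 4428 + \sqrt{12 + \left(-67\right)^{2} - -268} = 4428 + \sqrt{12 + 4489 + 268} = 4428 + \sqrt{4769}$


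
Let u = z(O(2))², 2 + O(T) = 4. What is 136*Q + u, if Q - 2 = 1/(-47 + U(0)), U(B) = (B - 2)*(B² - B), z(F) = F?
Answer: 12836/47 ≈ 273.11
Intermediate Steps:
O(T) = 2 (O(T) = -2 + 4 = 2)
U(B) = (-2 + B)*(B² - B)
Q = 93/47 (Q = 2 + 1/(-47 + 0*(2 + 0² - 3*0)) = 2 + 1/(-47 + 0*(2 + 0 + 0)) = 2 + 1/(-47 + 0*2) = 2 + 1/(-47 + 0) = 2 + 1/(-47) = 2 - 1/47 = 93/47 ≈ 1.9787)
u = 4 (u = 2² = 4)
136*Q + u = 136*(93/47) + 4 = 12648/47 + 4 = 12836/47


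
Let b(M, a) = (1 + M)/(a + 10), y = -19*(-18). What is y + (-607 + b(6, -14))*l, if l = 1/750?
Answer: 204713/600 ≈ 341.19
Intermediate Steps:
y = 342
l = 1/750 ≈ 0.0013333
b(M, a) = (1 + M)/(10 + a)
y + (-607 + b(6, -14))*l = 342 + (-607 + (1 + 6)/(10 - 14))*(1/750) = 342 + (-607 + 7/(-4))*(1/750) = 342 + (-607 - 1/4*7)*(1/750) = 342 + (-607 - 7/4)*(1/750) = 342 - 2435/4*1/750 = 342 - 487/600 = 204713/600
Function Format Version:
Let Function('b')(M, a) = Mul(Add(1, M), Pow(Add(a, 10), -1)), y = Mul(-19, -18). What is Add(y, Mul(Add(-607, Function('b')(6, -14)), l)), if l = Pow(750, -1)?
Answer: Rational(204713, 600) ≈ 341.19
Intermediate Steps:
y = 342
l = Rational(1, 750) ≈ 0.0013333
Function('b')(M, a) = Mul(Pow(Add(10, a), -1), Add(1, M)) (Function('b')(M, a) = Mul(Add(1, M), Pow(Add(10, a), -1)) = Mul(Pow(Add(10, a), -1), Add(1, M)))
Add(y, Mul(Add(-607, Function('b')(6, -14)), l)) = Add(342, Mul(Add(-607, Mul(Pow(Add(10, -14), -1), Add(1, 6))), Rational(1, 750))) = Add(342, Mul(Add(-607, Mul(Pow(-4, -1), 7)), Rational(1, 750))) = Add(342, Mul(Add(-607, Mul(Rational(-1, 4), 7)), Rational(1, 750))) = Add(342, Mul(Add(-607, Rational(-7, 4)), Rational(1, 750))) = Add(342, Mul(Rational(-2435, 4), Rational(1, 750))) = Add(342, Rational(-487, 600)) = Rational(204713, 600)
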